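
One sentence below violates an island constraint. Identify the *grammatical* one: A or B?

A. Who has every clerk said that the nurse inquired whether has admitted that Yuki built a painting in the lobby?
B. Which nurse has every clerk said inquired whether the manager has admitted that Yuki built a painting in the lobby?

B

In A, the wh-phrase is extracted from inside a wh-island (introduced by "whether"), which blocks movement.
In B, the extraction path crosses only that-complement boundaries, which are transparent.
So B is grammatical.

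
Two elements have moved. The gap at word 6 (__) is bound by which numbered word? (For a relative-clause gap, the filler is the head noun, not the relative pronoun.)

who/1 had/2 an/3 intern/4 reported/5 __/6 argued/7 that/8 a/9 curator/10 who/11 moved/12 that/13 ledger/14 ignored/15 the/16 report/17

The marked gap is the subject of "argued".
Its filler is the fronted wh-phrase "who", at word 1.
(The other dependency links word 10 to a gap after word 11.)

1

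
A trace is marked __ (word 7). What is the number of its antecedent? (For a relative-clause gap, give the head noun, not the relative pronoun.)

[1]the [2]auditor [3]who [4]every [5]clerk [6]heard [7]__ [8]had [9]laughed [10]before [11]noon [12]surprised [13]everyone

2

The gap at 7 is the subject of "laughed", inside a relative clause.
The relative pronoun is "who" (word 3); it is bound by the head noun immediately before it.
Its filler is the head noun "auditor", at word 2.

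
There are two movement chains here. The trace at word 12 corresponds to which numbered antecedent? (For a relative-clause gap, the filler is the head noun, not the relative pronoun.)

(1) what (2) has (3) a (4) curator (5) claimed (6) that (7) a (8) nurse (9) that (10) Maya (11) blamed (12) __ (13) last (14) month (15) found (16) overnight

The marked gap is inside the relative clause, the direct object of "blamed".
Its filler is the head noun "nurse" (via "that"), at word 8.
(The other dependency links word 1 to a gap after word 15.)

8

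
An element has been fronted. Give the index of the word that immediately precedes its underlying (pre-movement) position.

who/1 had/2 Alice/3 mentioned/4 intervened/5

The displaced element is "who" (word 1).
It is linked across 1 clause boundary (Ø).
It functions as the subject of "intervened", so the gap sits immediately after word 4 ("mentioned").
Base order: Alice had mentioned that who intervened.

4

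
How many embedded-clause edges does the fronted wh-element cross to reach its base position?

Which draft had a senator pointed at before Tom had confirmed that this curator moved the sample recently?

0

"which draft" originates inside the matrix clause — no clause boundary is crossed.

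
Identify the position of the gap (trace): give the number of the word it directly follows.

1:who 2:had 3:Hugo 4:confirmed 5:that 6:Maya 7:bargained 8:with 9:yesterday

8

The displaced element is "who" (word 1).
It is linked across 1 clause boundary (that).
It functions as the object of the preposition "with" of "bargained", so the gap sits immediately after word 8 ("with").
Base order: Hugo had confirmed that Maya bargained with who yesterday.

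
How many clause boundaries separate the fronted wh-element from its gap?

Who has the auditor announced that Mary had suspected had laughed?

"who" is extracted from the subject of "laughed".
Boundaries crossed, outermost first: [that], [Ø] — 2 in total.

2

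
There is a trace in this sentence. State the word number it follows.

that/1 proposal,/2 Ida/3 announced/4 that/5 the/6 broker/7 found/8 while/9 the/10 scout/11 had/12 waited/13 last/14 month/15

The displaced element is "that proposal" (word 2).
It is linked across 1 clause boundary (that).
It functions as the direct object of "found", so the gap sits immediately after word 8 ("found").
Base order: Ida announced that the broker found that proposal while the scout had waited last month.

8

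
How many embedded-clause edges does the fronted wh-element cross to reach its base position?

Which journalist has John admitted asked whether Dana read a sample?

"which journalist" is extracted from the subject of "asked".
Boundaries crossed, outermost first: [Ø] — 1 in total.

1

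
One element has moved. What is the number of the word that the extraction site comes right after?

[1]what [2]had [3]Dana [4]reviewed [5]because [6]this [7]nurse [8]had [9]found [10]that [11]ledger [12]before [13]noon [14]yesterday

The displaced element is "what" (word 1).
It functions as the direct object of "reviewed", so the gap sits immediately after word 4 ("reviewed").
Base order: Dana had reviewed what because this nurse had found that ledger before noon yesterday.

4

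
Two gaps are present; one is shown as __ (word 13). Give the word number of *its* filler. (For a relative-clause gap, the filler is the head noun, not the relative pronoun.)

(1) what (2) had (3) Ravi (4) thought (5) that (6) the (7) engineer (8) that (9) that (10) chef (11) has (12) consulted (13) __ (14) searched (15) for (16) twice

The marked gap is inside the relative clause, the direct object of "consulted".
Its filler is the head noun "engineer" (via "that"), at word 7.
(The other dependency links word 1 to a gap after word 15.)

7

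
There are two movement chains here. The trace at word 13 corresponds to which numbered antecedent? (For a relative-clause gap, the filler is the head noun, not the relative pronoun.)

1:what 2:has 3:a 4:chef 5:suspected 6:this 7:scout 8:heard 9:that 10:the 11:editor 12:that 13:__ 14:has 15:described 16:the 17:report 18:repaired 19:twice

11

The marked gap is inside the relative clause, the subject of "described".
Its filler is the head noun "editor" (via "that"), at word 11.
(The other dependency links word 1 to a gap after word 18.)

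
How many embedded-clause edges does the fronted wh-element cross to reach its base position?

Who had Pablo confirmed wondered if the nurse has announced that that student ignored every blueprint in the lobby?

1

"who" is extracted from the subject of "wondered".
Boundaries crossed, outermost first: [Ø] — 1 in total.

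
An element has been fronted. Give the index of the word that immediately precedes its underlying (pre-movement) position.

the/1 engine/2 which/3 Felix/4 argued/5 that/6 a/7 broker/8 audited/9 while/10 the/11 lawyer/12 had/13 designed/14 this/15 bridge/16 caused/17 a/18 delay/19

9

The displaced element is "the engine" (word 2).
It is linked across 1 clause boundary (that).
It functions as the direct object of "audited", so the gap sits immediately after word 9 ("audited").
Base order: Felix argued that a broker audited the engine while the lawyer had designed this bridge.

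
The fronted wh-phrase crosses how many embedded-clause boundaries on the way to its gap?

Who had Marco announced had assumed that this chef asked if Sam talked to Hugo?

"who" is extracted from the subject of "assumed".
Boundaries crossed, outermost first: [Ø] — 1 in total.

1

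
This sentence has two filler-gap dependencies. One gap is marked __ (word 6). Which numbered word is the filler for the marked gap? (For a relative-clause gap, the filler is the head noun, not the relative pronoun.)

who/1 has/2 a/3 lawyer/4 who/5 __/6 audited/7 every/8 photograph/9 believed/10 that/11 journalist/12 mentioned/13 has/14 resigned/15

4

The marked gap is inside the relative clause, the subject of "audited".
Its filler is the head noun "lawyer" (via "who"), at word 4.
(The other dependency links word 1 to a gap after word 13.)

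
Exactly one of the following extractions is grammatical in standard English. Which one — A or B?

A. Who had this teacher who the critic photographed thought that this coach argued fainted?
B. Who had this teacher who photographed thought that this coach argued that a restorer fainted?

A

In B, the wh-phrase is extracted from inside a complex-NP island (relative clause) (introduced by "who"), which blocks movement.
In A, the extraction path crosses only that-complement boundaries, which are transparent.
So A is grammatical.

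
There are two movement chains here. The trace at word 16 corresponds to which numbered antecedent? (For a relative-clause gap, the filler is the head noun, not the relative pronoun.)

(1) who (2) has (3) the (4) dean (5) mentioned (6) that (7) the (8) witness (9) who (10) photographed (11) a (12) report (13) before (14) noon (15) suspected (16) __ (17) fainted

The marked gap is the subject of "fainted".
Its filler is the fronted wh-phrase "who", at word 1.
(The other dependency links word 8 to a gap after word 9.)

1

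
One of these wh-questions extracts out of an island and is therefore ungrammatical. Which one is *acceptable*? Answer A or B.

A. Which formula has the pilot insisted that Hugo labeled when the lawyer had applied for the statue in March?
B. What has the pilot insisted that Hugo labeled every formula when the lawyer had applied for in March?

A

In B, the wh-phrase is extracted from inside an adjunct island (introduced by "when"), which blocks movement.
In A, the extraction path crosses only that-complement boundaries, which are transparent.
So A is grammatical.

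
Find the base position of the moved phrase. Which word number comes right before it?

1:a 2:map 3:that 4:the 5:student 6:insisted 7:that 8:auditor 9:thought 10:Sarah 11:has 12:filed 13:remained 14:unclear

12

The displaced element is "a map" (word 2).
It is linked across 2 clause boundaries (Ø → Ø).
It functions as the direct object of "filed", so the gap sits immediately after word 12 ("filed").
Base order: The student insisted that auditor thought Sarah has filed a map.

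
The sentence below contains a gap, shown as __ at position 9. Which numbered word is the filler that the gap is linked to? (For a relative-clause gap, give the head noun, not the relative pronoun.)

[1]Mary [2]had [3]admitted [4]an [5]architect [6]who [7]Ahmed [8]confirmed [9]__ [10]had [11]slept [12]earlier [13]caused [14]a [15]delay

The gap at 9 is the subject of "slept", inside a relative clause.
The relative pronoun is "who" (word 6); it is bound by the head noun immediately before it.
Its filler is the head noun "architect", at word 5.

5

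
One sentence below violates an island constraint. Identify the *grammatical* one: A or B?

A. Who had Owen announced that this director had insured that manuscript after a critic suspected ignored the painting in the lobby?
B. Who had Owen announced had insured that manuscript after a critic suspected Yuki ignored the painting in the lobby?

In A, the wh-phrase is extracted from inside an adjunct island (introduced by "after"), which blocks movement.
In B, the extraction path crosses only that-complement boundaries, which are transparent.
So B is grammatical.

B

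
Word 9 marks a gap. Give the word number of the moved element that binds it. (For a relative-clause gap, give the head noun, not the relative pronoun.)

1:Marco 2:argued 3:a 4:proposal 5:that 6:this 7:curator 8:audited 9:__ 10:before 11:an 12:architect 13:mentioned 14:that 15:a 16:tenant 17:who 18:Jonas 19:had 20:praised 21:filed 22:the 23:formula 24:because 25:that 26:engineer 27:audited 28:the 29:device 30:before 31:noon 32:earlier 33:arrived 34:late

4

The gap at 9 is the object of "audited", inside a relative clause.
The relative pronoun is "that" (word 5); it is bound by the head noun immediately before it.
Its filler is the head noun "proposal", at word 4.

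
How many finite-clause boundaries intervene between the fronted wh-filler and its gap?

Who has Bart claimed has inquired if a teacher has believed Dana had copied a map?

"who" is extracted from the subject of "inquired".
Boundaries crossed, outermost first: [Ø] — 1 in total.

1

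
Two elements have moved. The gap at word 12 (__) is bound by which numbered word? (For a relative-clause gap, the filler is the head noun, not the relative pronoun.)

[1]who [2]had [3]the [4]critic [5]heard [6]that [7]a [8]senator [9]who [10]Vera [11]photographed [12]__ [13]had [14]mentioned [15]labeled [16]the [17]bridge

8

The marked gap is inside the relative clause, the direct object of "photographed".
Its filler is the head noun "senator" (via "who"), at word 8.
(The other dependency links word 1 to a gap after word 14.)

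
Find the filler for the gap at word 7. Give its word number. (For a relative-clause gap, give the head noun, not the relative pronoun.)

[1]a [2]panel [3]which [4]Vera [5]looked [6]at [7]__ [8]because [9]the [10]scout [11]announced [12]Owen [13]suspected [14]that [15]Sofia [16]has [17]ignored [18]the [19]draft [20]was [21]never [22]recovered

The gap at 7 is the prepositional object of "looked", inside a relative clause.
The relative pronoun is "which" (word 3); it is bound by the head noun immediately before it.
Its filler is the head noun "panel", at word 2.

2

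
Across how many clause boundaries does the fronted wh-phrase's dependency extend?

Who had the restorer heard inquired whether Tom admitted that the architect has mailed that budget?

"who" is extracted from the subject of "inquired".
Boundaries crossed, outermost first: [Ø] — 1 in total.

1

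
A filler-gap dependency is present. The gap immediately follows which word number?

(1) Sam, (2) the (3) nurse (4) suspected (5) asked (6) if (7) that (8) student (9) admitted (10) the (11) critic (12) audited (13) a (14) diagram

The displaced element is "Sam" (word 1).
It is linked across 1 clause boundary (Ø).
It functions as the subject of "asked", so the gap sits immediately after word 4 ("suspected").
Base order: The nurse suspected that Sam asked if that student admitted the critic audited a diagram.

4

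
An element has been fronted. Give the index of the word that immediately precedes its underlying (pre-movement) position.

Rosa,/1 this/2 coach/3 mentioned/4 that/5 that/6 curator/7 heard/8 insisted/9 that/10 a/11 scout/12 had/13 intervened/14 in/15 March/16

The displaced element is "Rosa" (word 1).
It is linked across 2 clause boundaries (that → Ø).
It functions as the subject of "insisted", so the gap sits immediately after word 8 ("heard").
Base order: This coach mentioned that that curator heard that Rosa insisted that a scout had intervened in March.

8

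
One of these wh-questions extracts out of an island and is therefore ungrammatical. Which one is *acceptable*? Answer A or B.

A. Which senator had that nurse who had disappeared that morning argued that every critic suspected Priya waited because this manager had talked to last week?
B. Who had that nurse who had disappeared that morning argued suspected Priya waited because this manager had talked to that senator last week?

B

In A, the wh-phrase is extracted from inside an adjunct island (introduced by "because"), which blocks movement.
In B, the extraction path crosses only that-complement boundaries, which are transparent.
So B is grammatical.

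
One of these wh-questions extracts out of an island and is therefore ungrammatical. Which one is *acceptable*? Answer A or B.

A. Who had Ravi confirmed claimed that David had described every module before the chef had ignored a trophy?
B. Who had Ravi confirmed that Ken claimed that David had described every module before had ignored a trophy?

A

In B, the wh-phrase is extracted from inside an adjunct island (introduced by "before"), which blocks movement.
In A, the extraction path crosses only that-complement boundaries, which are transparent.
So A is grammatical.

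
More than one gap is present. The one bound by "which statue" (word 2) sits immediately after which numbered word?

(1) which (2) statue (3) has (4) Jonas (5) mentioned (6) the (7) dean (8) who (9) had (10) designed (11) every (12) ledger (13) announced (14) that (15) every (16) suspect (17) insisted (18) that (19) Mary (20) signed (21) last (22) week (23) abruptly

20

The displaced element is "which statue" (word 2).
It is linked across 3 clause boundaries (Ø → that → that).
It functions as the direct object of "signed", so the gap sits immediately after word 20 ("signed").
Base order: Jonas has mentioned the dean who had designed every ledger announced that every suspect insisted that Mary signed which statue last week abruptly.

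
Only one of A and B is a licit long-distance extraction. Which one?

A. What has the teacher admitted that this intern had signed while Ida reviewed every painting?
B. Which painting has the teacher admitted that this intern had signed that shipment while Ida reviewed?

In B, the wh-phrase is extracted from inside an adjunct island (introduced by "while"), which blocks movement.
In A, the extraction path crosses only that-complement boundaries, which are transparent.
So A is grammatical.

A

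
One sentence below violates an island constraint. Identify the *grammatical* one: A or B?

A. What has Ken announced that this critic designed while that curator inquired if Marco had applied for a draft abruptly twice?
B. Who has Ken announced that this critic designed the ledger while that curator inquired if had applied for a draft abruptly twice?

In B, the wh-phrase is extracted from inside an adjunct island (introduced by "while"), which blocks movement.
In A, the extraction path crosses only that-complement boundaries, which are transparent.
So A is grammatical.

A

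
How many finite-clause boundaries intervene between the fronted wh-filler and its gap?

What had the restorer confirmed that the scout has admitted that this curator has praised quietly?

"what" is extracted from the object of "praised".
Boundaries crossed, outermost first: [that], [that] — 2 in total.

2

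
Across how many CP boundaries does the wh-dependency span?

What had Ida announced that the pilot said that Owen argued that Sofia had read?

"what" is extracted from the object of "read".
Boundaries crossed, outermost first: [that], [that], [that] — 3 in total.

3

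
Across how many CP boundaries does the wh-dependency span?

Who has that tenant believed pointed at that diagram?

1

"who" is extracted from the subject of "pointed".
Boundaries crossed, outermost first: [Ø] — 1 in total.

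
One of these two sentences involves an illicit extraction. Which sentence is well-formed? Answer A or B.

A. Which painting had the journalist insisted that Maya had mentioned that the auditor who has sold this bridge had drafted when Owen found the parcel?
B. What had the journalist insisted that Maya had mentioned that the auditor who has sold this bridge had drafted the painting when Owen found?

In B, the wh-phrase is extracted from inside an adjunct island (introduced by "when"), which blocks movement.
In A, the extraction path crosses only that-complement boundaries, which are transparent.
So A is grammatical.

A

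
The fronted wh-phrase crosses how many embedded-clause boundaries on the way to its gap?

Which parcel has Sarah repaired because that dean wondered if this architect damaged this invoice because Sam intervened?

0

"which parcel" originates inside the matrix clause — no clause boundary is crossed.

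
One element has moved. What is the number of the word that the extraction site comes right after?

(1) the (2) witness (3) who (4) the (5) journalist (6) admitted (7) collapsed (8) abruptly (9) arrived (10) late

The displaced element is "the witness" (word 2).
It is linked across 1 clause boundary (Ø).
It functions as the subject of "collapsed", so the gap sits immediately after word 6 ("admitted").
Base order: The journalist admitted that the witness collapsed abruptly.

6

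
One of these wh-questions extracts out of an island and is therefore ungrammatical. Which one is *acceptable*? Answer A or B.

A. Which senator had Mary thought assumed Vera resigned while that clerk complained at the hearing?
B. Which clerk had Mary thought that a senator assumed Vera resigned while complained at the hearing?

In B, the wh-phrase is extracted from inside an adjunct island (introduced by "while"), which blocks movement.
In A, the extraction path crosses only that-complement boundaries, which are transparent.
So A is grammatical.

A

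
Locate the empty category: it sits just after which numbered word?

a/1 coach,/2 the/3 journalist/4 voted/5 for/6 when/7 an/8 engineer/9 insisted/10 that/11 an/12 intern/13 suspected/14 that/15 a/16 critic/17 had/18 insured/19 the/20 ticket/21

The displaced element is "a coach" (word 2).
It functions as the object of the preposition "for" of "voted", so the gap sits immediately after word 6 ("for").
Base order: The journalist voted for a coach when an engineer insisted that an intern suspected that a critic had insured the ticket.

6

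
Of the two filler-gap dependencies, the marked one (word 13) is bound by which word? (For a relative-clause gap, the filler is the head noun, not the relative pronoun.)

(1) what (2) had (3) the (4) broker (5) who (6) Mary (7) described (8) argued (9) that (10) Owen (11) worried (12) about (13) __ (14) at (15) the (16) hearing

The marked gap is the object of the preposition "about" of "worried".
Its filler is the fronted wh-phrase "what", at word 1.
(The other dependency links word 4 to a gap after word 7.)

1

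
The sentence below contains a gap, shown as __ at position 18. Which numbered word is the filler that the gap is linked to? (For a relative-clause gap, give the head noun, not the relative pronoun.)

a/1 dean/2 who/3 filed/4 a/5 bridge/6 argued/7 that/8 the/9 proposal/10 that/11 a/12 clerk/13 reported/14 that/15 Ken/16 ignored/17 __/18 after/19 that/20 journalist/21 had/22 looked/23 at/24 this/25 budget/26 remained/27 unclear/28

The gap at 18 is the object of "ignored", inside a relative clause.
The relative pronoun is "that" (word 11); it is bound by the head noun immediately before it.
Its filler is the head noun "proposal", at word 10.

10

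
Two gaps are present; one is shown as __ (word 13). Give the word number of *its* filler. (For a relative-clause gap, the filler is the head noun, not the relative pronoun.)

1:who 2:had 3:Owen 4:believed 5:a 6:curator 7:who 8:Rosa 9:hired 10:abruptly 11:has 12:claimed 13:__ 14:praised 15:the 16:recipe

1

The marked gap is the subject of "praised".
Its filler is the fronted wh-phrase "who", at word 1.
(The other dependency links word 6 to a gap after word 9.)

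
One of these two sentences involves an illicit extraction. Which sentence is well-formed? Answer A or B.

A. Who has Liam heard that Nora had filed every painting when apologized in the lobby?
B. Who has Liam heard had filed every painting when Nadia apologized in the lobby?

In A, the wh-phrase is extracted from inside an adjunct island (introduced by "when"), which blocks movement.
In B, the extraction path crosses only that-complement boundaries, which are transparent.
So B is grammatical.

B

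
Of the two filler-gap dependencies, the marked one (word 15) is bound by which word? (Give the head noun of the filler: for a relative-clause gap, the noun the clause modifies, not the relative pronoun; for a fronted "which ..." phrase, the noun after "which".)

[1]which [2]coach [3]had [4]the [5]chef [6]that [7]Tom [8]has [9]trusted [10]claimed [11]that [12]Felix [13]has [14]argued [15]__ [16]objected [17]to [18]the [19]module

2

The marked gap is the subject of "objected".
Its filler is the fronted wh-phrase "which coach", at word 2.
(The other dependency links word 5 to a gap after word 9.)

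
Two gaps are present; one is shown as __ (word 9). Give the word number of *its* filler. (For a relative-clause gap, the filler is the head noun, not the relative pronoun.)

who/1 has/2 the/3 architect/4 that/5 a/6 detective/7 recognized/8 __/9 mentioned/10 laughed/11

4

The marked gap is inside the relative clause, the direct object of "recognized".
Its filler is the head noun "architect" (via "that"), at word 4.
(The other dependency links word 1 to a gap after word 10.)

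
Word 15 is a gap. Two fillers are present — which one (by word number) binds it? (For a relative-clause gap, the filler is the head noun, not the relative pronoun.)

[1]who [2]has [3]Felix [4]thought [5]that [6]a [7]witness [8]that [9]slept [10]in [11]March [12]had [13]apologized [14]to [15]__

1

The marked gap is the object of the preposition "to" of "apologized".
Its filler is the fronted wh-phrase "who", at word 1.
(The other dependency links word 7 to a gap after word 8.)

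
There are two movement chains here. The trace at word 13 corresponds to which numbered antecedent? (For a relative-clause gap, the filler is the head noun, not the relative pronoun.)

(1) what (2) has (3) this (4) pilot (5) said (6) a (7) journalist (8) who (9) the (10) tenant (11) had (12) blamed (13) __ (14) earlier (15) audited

The marked gap is inside the relative clause, the direct object of "blamed".
Its filler is the head noun "journalist" (via "who"), at word 7.
(The other dependency links word 1 to a gap after word 15.)

7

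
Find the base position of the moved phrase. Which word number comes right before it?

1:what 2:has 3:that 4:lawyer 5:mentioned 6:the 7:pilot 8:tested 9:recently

The displaced element is "what" (word 1).
It is linked across 1 clause boundary (Ø).
It functions as the direct object of "tested", so the gap sits immediately after word 8 ("tested").
Base order: That lawyer has mentioned the pilot tested what recently.

8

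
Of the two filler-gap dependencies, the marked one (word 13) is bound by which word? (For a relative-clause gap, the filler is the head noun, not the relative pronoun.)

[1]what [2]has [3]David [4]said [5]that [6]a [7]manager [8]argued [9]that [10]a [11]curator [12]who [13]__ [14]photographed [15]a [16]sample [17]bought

11

The marked gap is inside the relative clause, the subject of "photographed".
Its filler is the head noun "curator" (via "who"), at word 11.
(The other dependency links word 1 to a gap after word 17.)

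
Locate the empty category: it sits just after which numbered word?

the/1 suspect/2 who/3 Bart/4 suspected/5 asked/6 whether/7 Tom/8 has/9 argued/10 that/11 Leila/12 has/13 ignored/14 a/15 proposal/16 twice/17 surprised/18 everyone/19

5

The displaced element is "the suspect" (word 2).
It is linked across 1 clause boundary (Ø).
It functions as the subject of "asked", so the gap sits immediately after word 5 ("suspected").
Base order: Bart suspected that the suspect asked whether Tom has argued that Leila has ignored a proposal twice.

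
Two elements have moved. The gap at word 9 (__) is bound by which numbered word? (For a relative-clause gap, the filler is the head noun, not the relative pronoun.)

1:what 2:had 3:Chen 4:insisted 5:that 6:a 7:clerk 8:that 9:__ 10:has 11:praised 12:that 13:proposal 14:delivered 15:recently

7

The marked gap is inside the relative clause, the subject of "praised".
Its filler is the head noun "clerk" (via "that"), at word 7.
(The other dependency links word 1 to a gap after word 14.)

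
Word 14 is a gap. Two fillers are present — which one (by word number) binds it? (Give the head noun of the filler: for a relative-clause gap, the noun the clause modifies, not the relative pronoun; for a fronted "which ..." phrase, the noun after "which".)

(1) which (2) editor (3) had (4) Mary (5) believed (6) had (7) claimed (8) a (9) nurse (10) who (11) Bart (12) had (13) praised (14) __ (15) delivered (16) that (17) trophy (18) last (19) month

The marked gap is inside the relative clause, the direct object of "praised".
Its filler is the head noun "nurse" (via "who"), at word 9.
(The other dependency links word 2 to a gap after word 5.)

9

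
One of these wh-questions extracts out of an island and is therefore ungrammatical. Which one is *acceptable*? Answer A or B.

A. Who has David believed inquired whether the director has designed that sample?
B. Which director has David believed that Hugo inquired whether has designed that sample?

A

In B, the wh-phrase is extracted from inside a wh-island (introduced by "whether"), which blocks movement.
In A, the extraction path crosses only that-complement boundaries, which are transparent.
So A is grammatical.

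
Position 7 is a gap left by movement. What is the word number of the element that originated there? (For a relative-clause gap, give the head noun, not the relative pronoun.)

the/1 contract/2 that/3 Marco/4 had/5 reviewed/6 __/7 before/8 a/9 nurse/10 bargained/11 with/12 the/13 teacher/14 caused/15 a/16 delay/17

2

The gap at 7 is the object of "reviewed", inside a relative clause.
The relative pronoun is "that" (word 3); it is bound by the head noun immediately before it.
Its filler is the head noun "contract", at word 2.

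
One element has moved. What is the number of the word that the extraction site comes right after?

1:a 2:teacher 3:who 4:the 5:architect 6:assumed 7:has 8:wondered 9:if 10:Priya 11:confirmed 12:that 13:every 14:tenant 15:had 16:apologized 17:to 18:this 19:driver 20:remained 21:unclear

The displaced element is "a teacher" (word 2).
It is linked across 1 clause boundary (Ø).
It functions as the subject of "wondered", so the gap sits immediately after word 6 ("assumed").
Base order: The architect assumed that a teacher has wondered if Priya confirmed that every tenant had apologized to this driver.

6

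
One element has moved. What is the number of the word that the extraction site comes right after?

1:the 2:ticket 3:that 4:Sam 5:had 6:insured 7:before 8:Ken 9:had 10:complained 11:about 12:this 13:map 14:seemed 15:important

6

The displaced element is "the ticket" (word 2).
It functions as the direct object of "insured", so the gap sits immediately after word 6 ("insured").
Base order: Sam had insured the ticket before Ken had complained about this map.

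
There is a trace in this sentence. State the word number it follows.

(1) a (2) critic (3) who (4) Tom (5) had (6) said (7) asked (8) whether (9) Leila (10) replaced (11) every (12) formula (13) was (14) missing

6

The displaced element is "a critic" (word 2).
It is linked across 1 clause boundary (Ø).
It functions as the subject of "asked", so the gap sits immediately after word 6 ("said").
Base order: Tom had said that a critic asked whether Leila replaced every formula.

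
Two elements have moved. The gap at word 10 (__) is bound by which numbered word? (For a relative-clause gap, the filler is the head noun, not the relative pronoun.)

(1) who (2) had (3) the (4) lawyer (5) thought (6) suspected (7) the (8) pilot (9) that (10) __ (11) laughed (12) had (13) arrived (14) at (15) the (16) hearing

8

The marked gap is inside the relative clause, the subject of "laughed".
Its filler is the head noun "pilot" (via "that"), at word 8.
(The other dependency links word 1 to a gap after word 5.)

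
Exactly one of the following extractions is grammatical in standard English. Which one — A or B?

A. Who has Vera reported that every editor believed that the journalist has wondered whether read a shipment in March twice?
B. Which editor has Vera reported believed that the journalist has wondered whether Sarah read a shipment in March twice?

B

In A, the wh-phrase is extracted from inside a wh-island (introduced by "whether"), which blocks movement.
In B, the extraction path crosses only that-complement boundaries, which are transparent.
So B is grammatical.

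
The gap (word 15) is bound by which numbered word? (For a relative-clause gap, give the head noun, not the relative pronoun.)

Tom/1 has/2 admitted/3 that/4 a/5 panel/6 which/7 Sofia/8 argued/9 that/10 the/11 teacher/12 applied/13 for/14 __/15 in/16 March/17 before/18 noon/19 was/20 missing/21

The gap at 15 is the prepositional object of "applied", inside a relative clause.
The relative pronoun is "which" (word 7); it is bound by the head noun immediately before it.
Its filler is the head noun "panel", at word 6.

6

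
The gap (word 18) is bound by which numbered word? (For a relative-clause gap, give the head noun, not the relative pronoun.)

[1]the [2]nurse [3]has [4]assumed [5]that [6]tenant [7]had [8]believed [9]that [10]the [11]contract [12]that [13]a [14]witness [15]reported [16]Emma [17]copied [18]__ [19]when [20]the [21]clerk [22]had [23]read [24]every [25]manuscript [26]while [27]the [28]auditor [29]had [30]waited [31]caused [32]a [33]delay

11

The gap at 18 is the object of "copied", inside a relative clause.
The relative pronoun is "that" (word 12); it is bound by the head noun immediately before it.
Its filler is the head noun "contract", at word 11.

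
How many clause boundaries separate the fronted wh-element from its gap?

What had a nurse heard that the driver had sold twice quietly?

"what" is extracted from the object of "sold".
Boundaries crossed, outermost first: [that] — 1 in total.

1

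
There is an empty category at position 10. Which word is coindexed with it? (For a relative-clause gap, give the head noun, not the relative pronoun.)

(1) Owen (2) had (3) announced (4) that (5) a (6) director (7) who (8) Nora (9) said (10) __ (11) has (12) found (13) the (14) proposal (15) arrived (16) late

The gap at 10 is the subject of "found", inside a relative clause.
The relative pronoun is "who" (word 7); it is bound by the head noun immediately before it.
Its filler is the head noun "director", at word 6.

6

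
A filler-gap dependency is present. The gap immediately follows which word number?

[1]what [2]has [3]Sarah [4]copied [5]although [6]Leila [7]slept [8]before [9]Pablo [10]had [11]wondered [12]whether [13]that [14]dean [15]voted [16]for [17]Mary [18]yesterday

The displaced element is "what" (word 1).
It functions as the direct object of "copied", so the gap sits immediately after word 4 ("copied").
Base order: Sarah has copied what although Leila slept before Pablo had wondered whether that dean voted for Mary yesterday.

4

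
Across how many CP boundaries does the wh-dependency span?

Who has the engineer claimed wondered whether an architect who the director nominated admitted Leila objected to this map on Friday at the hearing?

1

"who" is extracted from the subject of "wondered".
Boundaries crossed, outermost first: [Ø] — 1 in total.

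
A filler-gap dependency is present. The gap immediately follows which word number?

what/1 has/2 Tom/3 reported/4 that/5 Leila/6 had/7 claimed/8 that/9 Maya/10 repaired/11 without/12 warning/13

11

The displaced element is "what" (word 1).
It is linked across 2 clause boundaries (that → that).
It functions as the direct object of "repaired", so the gap sits immediately after word 11 ("repaired").
Base order: Tom has reported that Leila had claimed that Maya repaired what without warning.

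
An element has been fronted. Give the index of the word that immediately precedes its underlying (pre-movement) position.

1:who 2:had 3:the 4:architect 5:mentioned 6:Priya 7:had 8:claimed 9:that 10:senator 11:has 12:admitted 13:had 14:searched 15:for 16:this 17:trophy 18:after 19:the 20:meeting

The displaced element is "who" (word 1).
It is linked across 3 clause boundaries (Ø → Ø → Ø).
It functions as the subject of "searched", so the gap sits immediately after word 12 ("admitted").
Base order: The architect had mentioned Priya had claimed that senator has admitted that who had searched for this trophy after the meeting.

12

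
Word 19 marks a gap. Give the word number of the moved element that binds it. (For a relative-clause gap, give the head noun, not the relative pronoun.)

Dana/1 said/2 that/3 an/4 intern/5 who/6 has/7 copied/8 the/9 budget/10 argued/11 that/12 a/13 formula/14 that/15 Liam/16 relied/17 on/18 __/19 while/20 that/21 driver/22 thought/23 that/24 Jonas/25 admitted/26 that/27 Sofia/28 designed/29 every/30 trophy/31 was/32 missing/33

The gap at 19 is the prepositional object of "relied", inside a relative clause.
The relative pronoun is "that" (word 15); it is bound by the head noun immediately before it.
Its filler is the head noun "formula", at word 14.

14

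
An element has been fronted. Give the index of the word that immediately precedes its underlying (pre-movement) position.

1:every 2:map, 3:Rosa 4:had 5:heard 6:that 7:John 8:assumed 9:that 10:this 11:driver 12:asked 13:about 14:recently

13

The displaced element is "every map" (word 2).
It is linked across 2 clause boundaries (that → that).
It functions as the object of the preposition "about" of "asked", so the gap sits immediately after word 13 ("about").
Base order: Rosa had heard that John assumed that this driver asked about every map recently.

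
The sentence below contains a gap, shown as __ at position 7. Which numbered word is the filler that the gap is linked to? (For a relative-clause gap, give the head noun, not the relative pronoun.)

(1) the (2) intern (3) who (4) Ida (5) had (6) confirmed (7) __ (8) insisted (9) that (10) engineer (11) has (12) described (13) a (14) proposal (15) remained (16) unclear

2

The gap at 7 is the subject of "insisted", inside a relative clause.
The relative pronoun is "who" (word 3); it is bound by the head noun immediately before it.
Its filler is the head noun "intern", at word 2.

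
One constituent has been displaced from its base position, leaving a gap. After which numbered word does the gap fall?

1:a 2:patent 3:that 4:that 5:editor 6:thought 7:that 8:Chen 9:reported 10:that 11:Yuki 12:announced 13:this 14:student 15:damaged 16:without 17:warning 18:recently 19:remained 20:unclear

The displaced element is "a patent" (word 2).
It is linked across 3 clause boundaries (that → that → Ø).
It functions as the direct object of "damaged", so the gap sits immediately after word 15 ("damaged").
Base order: That editor thought that Chen reported that Yuki announced this student damaged a patent without warning recently.

15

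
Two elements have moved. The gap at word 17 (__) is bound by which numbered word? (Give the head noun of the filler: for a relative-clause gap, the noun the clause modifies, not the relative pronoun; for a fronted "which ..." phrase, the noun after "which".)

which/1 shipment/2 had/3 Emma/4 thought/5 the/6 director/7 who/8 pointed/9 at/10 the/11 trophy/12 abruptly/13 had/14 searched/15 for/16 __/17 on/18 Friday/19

The marked gap is the object of the preposition "for" of "searched".
Its filler is the fronted wh-phrase "which shipment", at word 2.
(The other dependency links word 7 to a gap after word 8.)

2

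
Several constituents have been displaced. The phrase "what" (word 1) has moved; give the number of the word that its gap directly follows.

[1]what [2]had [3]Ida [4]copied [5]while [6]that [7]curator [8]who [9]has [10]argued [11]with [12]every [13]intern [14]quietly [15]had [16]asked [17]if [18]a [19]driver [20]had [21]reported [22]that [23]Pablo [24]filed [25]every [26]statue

4

The displaced element is "what" (word 1).
It functions as the direct object of "copied", so the gap sits immediately after word 4 ("copied").
Base order: Ida had copied what while that curator who has argued with every intern quietly had asked if a driver had reported that Pablo filed every statue.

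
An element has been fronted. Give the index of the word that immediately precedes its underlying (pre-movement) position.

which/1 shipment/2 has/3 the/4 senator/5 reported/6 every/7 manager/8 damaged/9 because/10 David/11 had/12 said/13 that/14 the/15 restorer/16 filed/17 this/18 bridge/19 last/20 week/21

9

The displaced element is "which shipment" (word 2).
It is linked across 1 clause boundary (Ø).
It functions as the direct object of "damaged", so the gap sits immediately after word 9 ("damaged").
Base order: The senator has reported every manager damaged which shipment because David had said that the restorer filed this bridge last week.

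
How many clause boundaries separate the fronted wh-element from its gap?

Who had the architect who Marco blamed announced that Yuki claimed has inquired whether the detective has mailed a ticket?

2

"who" is extracted from the subject of "inquired".
Boundaries crossed, outermost first: [that], [Ø] — 2 in total.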